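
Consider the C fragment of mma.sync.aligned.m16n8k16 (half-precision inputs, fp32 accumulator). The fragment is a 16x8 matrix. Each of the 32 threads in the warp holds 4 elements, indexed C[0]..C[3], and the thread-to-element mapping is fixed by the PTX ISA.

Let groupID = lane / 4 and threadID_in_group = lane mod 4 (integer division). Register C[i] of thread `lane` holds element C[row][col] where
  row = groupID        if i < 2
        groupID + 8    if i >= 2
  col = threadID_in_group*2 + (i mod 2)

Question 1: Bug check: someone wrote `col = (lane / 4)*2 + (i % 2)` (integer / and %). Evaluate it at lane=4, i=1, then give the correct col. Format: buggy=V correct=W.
buggy=3 correct=1

`(lane / 4)*2 + (i % 2)`[4,1]->3
lane 4->4/4=1, 4 mod 4=0
i=1  r:1+0->1  c:2·0+1->1
col: 3 vs 1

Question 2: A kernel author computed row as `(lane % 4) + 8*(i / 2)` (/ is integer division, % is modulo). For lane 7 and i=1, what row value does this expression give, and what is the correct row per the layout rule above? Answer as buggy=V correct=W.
`(lane % 4) + 8*(i / 2)`[7,1]=>3
lane 7=>7/4=1, 7 mod 4=3
i=1  r:1+0=>1  c:2·3+1=>7
row: 3 vs 1

buggy=3 correct=1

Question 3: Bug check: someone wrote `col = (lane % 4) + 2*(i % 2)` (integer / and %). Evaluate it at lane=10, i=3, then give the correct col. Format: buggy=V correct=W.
`(lane % 4) + 2*(i % 2)`[10,3]⇒4
L=10⇒gr=10>>2=2, th=10&3=2
[3]⇒row 2+8=10  col 2·2+1=5
col: 4 vs 5

buggy=4 correct=5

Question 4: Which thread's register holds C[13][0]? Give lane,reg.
20,2

r: 13->gid=5,r8=1  c: 0->tid=0,i&1=0
L=5*4+0=20  i=1*2+0=2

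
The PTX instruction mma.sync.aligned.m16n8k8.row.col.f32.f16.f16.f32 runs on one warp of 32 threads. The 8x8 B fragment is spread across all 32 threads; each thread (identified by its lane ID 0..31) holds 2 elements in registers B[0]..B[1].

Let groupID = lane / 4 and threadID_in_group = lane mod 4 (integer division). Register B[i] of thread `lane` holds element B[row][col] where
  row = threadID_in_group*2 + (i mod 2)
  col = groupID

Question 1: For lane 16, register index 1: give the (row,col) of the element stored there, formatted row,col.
16: gr=4,th=0
[1] (0*2+1,4) = (1,4)

1,4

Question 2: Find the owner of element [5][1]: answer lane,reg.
6,1

c=1→G=1  r=5→T=2,p=1
L=1*4+2=6  i=1=1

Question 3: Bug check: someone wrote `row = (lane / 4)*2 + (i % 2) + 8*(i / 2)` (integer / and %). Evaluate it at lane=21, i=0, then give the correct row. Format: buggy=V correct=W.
`(lane / 4)*2 + (i % 2) + 8*(i / 2)`[21,0]=>10
lane 21: grp=5 (21/4), tig=1 (21%4)
i=0: r=1*2+0=2, c=grp=5
row: 10 vs 2

buggy=10 correct=2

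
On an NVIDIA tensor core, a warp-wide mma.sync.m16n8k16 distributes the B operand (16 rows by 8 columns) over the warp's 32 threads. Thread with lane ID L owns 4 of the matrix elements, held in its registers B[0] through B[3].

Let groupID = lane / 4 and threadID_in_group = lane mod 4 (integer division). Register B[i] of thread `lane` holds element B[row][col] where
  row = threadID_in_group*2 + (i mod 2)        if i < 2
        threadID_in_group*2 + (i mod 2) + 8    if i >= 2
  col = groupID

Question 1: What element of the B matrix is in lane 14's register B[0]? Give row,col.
lane 14: gr=3 (14/4), th=2 (14%4)
i=0: r=2*2+0+0=4, c=gr=3

4,3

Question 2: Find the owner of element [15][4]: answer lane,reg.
c:4=>grp=4  r:15=>rB=1,tig=3,lo=1
L=4*4+3=19  i=1*2+1=3

19,3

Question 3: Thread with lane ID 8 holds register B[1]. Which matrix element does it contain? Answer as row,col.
8: grp=2,tig=0
[1] (0*2+1+0,2) = (1,2)

1,2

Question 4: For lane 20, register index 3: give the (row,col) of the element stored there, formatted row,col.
lane 20=>20/4=5, 20 mod 4=0
i=3  r:2·0+1+8=>9  c:5

9,5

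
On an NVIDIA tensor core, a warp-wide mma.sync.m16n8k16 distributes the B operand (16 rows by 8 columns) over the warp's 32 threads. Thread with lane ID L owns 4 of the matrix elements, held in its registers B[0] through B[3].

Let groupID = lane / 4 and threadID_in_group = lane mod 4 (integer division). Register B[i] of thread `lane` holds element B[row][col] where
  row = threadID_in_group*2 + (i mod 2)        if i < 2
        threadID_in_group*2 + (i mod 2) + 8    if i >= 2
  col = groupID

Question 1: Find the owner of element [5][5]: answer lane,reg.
22,1

c=5->g=5  r=5->rb=0,t=2,b0=1
L=5*4+2=22  i=0*2+1=1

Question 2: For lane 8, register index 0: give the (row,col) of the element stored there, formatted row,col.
8: gid=2,tid=0
[0] (0*2+0+0,2) = (0,2)

0,2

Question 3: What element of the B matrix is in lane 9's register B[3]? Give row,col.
11,2

lane 9=>9/4=2, 9 mod 4=1
i=3  r:2·1+1+8=>11  c:2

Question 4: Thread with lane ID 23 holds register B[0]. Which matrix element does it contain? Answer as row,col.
lane 23: gr=5 (23/4), th=3 (23%4)
i=0: r=3*2+0+0=6, c=gr=5

6,5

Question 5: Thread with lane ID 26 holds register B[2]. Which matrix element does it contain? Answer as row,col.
12,6

L=26=>grp=26>>2=6, tig=26&3=2
[2]=>row 2·2+0+8=12  col grp=6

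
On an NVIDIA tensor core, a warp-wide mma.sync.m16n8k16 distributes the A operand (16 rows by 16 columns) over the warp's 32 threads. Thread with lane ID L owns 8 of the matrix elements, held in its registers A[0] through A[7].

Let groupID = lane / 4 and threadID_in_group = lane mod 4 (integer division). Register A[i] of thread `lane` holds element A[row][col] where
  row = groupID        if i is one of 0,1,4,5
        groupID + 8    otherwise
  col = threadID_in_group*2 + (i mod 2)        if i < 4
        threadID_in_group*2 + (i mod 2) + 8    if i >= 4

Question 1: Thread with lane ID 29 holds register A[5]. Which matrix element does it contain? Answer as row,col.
7,11

29: gid=7,tid=1
[5] (7+0,1*2+1+8) = (7,11)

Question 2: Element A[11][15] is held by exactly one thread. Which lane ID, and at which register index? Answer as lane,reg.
r=11→G=3,rhi=1  c=15→chi=1,T=3,p=1
L=3*4+3=15  i=1*4+1*2+1=7

15,7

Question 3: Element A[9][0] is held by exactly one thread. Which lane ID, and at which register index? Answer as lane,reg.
4,2

r=9->g=1,rb=1  c=0->cb=0,t=0,b0=0
L=1*4+0=4  i=0*4+1*2+0=2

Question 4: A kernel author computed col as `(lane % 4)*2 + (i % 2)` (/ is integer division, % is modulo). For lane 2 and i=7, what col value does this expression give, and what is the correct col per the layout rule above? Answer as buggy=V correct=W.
buggy=5 correct=13

`(lane % 4)*2 + (i % 2)`[2,7]->5
2: g=0,t=2
[7] (0+8,2*2+1+8) = (8,13)
col: 5 vs 13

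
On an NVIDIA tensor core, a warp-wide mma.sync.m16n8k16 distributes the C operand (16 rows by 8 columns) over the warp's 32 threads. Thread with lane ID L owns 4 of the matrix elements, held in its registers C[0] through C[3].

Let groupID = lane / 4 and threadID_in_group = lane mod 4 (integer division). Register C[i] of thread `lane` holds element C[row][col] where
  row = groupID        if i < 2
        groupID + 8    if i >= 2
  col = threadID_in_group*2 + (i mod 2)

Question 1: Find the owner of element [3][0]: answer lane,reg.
r: 3->gid=3,r8=0  c: 0->tid=0,i&1=0
L=3*4+0=12  i=0*2+0=0

12,0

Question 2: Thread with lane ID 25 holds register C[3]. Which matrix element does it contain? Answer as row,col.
lane 25: g=6 (25/4), t=1 (25%4)
i=3: r=6+8=14, c=1*2+1=3

14,3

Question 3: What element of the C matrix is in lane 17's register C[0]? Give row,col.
17: gr=4,th=1
[0] (4+0,1*2+0) = (4,2)

4,2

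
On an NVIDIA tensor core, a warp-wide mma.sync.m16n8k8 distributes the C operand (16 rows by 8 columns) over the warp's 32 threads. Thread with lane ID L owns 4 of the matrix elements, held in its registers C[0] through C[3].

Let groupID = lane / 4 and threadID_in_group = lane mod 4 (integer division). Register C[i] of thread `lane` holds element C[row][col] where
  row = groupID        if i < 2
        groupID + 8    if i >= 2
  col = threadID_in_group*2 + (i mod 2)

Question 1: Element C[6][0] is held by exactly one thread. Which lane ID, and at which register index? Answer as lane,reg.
r=6->g=6,rb=0  c=0->t=0,b0=0
L=6*4+0=24  i=0*2+0=0

24,0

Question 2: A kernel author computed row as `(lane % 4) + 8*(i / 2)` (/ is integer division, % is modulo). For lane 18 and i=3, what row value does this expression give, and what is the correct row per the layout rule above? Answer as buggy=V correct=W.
`(lane % 4) + 8*(i / 2)`[18,3]->10
lane 18: gid=4 (18/4), tid=2 (18%4)
i=3: r=4+8=12, c=2*2+1=5
row: 10 vs 12

buggy=10 correct=12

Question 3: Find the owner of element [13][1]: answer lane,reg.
r:13=>grp=5,rB=1  c:1=>tig=0,lo=1
L=5*4+0=20  i=1*2+1=3

20,3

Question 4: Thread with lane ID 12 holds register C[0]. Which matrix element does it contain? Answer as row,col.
L=12⇒gr=12>>2=3, th=12&3=0
[0]⇒row 3+0=3  col 0·2+0=0

3,0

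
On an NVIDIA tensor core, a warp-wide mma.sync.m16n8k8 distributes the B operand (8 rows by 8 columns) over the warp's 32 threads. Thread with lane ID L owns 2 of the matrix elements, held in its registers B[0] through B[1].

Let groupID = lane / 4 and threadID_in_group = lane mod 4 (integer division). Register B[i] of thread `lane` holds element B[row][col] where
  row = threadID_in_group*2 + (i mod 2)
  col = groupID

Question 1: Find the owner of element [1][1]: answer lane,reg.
4,1

c=1->g=1  r=1->t=0,b0=1
L=1*4+0=4  i=1=1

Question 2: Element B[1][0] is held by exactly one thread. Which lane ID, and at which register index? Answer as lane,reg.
0,1

c=0->g=0  r=1->t=0,b0=1
L=0*4+0=0  i=1=1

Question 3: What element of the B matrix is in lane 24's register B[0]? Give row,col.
lane 24=>24/4=6, 24 mod 4=0
i=0  r:2·0+0=>0  c:6

0,6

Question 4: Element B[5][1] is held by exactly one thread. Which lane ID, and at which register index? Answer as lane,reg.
6,1

c=1->g=1  r=5->t=2,b0=1
L=1*4+2=6  i=1=1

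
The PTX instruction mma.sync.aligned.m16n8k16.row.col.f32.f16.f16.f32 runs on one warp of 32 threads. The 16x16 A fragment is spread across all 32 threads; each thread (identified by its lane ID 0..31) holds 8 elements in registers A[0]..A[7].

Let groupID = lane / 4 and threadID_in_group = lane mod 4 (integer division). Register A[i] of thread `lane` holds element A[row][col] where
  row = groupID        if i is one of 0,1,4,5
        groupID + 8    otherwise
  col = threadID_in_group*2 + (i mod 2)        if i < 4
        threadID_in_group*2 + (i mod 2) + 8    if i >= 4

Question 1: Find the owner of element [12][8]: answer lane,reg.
16,6

r: 12->gid=4,r8=1  c: 8->c8=1,tid=0,i&1=0
L=4*4+0=16  i=1*4+1*2+0=6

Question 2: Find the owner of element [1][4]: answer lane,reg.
6,0

r:1=>grp=1,rB=0  c:4=>cB=0,tig=2,lo=0
L=1*4+2=6  i=0*4+0*2+0=0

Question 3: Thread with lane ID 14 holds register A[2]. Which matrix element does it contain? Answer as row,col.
L=14→G=14>>2=3, T=14&3=2
[2]→row 3+8=11  col 2·2+0+0=4

11,4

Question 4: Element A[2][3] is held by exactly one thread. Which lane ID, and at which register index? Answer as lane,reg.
9,1

r: 2->gid=2,r8=0  c: 3->c8=0,tid=1,i&1=1
L=2*4+1=9  i=0*4+0*2+1=1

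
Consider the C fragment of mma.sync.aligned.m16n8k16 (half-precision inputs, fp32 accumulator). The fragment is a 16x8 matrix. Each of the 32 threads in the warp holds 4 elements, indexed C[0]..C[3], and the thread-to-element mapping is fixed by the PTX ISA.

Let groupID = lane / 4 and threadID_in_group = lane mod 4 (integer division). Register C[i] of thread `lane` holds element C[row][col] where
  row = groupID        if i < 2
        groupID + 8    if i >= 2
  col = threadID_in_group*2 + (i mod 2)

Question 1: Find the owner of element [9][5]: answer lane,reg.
6,3

r=9->g=1,rb=1  c=5->t=2,b0=1
L=1*4+2=6  i=1*2+1=3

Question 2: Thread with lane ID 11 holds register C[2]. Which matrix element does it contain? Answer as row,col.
10,6

L=11⇒gr=11>>2=2, th=11&3=3
[2]⇒row 2+8=10  col 3·2+0=6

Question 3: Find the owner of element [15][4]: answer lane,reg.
30,2

r=15→G=7,rhi=1  c=4→T=2,p=0
L=7*4+2=30  i=1*2+0=2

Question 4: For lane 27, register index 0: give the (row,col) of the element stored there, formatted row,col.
lane 27: grp=6 (27/4), tig=3 (27%4)
i=0: r=6+0=6, c=3*2+0=6

6,6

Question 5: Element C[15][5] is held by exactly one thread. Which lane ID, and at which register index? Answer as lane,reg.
30,3

r: 15->gid=7,r8=1  c: 5->tid=2,i&1=1
L=7*4+2=30  i=1*2+1=3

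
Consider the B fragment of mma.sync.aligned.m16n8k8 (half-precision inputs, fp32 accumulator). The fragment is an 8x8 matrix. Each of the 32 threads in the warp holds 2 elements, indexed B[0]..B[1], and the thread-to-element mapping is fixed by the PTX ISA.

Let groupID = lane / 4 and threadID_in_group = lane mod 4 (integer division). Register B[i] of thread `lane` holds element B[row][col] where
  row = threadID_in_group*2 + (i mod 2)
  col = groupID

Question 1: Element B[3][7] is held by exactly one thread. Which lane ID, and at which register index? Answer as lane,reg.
29,1

c=7→G=7  r=3→T=1,p=1
L=7*4+1=29  i=1=1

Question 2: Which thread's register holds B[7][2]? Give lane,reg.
c:2=>grp=2  r:7=>tig=3,lo=1
L=2*4+3=11  i=1=1

11,1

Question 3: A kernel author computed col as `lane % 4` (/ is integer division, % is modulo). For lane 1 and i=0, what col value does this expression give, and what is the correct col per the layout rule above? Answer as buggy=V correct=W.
`lane % 4`[1,0]=>1
lane 1=>1/4=0, 1 mod 4=1
i=0  r:2·1+0=>2  c:0
col: 1 vs 0

buggy=1 correct=0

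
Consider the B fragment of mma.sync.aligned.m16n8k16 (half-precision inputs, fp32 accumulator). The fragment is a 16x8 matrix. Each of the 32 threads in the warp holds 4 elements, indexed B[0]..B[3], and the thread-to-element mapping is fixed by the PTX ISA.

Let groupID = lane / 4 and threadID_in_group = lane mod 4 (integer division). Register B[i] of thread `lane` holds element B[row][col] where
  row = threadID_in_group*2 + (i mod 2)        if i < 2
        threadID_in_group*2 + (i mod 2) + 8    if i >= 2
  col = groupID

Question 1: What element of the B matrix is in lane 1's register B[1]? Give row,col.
3,0

1: g=0,t=1
[1] (1*2+1+0,0) = (3,0)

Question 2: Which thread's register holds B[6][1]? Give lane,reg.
7,0

c=1->g=1  r=6->rb=0,t=3,b0=0
L=1*4+3=7  i=0*2+0=0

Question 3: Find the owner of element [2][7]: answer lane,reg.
29,0

c=7→G=7  r=2→rhi=0,T=1,p=0
L=7*4+1=29  i=0*2+0=0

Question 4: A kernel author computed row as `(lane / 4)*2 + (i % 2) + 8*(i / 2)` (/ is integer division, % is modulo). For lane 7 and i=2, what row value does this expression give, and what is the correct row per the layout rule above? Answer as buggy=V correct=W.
`(lane / 4)*2 + (i % 2) + 8*(i / 2)`[7,2]⇒10
lane 7⇒7/4=1, 7 mod 4=3
i=2  r:2·3+0+8⇒14  c:1
row: 10 vs 14

buggy=10 correct=14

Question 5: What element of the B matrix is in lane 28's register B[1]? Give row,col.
lane 28→28/4=7, 28 mod 4=0
i=1  r:2·0+1+0→1  c:7

1,7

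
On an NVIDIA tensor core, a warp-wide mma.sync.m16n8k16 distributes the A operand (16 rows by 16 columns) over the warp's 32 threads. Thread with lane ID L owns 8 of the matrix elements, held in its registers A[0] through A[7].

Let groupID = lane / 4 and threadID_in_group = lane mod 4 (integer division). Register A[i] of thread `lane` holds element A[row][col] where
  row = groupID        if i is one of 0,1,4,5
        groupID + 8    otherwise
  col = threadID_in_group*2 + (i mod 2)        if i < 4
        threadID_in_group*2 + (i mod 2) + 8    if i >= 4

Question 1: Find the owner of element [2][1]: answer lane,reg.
8,1

r=2→G=2,rhi=0  c=1→chi=0,T=0,p=1
L=2*4+0=8  i=0*4+0*2+1=1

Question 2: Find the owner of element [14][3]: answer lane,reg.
25,3

r=14⇒gr=6,Rb=1  c=3⇒Cb=0,th=1,odd=1
L=6*4+1=25  i=0*4+1*2+1=3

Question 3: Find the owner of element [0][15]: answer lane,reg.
r: 0->gid=0,r8=0  c: 15->c8=1,tid=3,i&1=1
L=0*4+3=3  i=1*4+0*2+1=5

3,5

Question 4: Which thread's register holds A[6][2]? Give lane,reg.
r:6=>grp=6,rB=0  c:2=>cB=0,tig=1,lo=0
L=6*4+1=25  i=0*4+0*2+0=0

25,0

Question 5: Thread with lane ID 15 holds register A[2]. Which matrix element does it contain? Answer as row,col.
11,6

lane 15->15/4=3, 15 mod 4=3
i=2  r:3+8->11  c:2·3+0+0->6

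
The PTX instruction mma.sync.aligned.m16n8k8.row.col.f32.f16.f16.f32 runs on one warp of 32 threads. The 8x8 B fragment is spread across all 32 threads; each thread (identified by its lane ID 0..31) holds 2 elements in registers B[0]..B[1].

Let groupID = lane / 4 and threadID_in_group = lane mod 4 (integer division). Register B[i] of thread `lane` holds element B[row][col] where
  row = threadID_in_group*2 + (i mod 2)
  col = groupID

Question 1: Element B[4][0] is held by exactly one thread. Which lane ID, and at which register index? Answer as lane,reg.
c:0=>grp=0  r:4=>tig=2,lo=0
L=0*4+2=2  i=0=0

2,0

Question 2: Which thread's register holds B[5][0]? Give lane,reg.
c=0→G=0  r=5→T=2,p=1
L=0*4+2=2  i=1=1

2,1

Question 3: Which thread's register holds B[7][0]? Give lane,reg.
c:0=>grp=0  r:7=>tig=3,lo=1
L=0*4+3=3  i=1=1

3,1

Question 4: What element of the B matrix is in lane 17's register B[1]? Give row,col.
L=17->g=17>>2=4, t=17&3=1
[1]->row 1·2+1=3  col g=4

3,4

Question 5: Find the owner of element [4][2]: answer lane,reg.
10,0

c=2→G=2  r=4→T=2,p=0
L=2*4+2=10  i=0=0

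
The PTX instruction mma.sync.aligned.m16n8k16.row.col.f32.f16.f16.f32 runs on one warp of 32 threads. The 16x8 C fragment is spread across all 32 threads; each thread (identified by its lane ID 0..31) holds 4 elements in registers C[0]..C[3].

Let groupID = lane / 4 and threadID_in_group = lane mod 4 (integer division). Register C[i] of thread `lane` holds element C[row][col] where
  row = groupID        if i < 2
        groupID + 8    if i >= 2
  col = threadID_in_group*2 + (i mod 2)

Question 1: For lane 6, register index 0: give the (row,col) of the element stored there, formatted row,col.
1,4

lane 6⇒6/4=1, 6 mod 4=2
i=0  r:1+0⇒1  c:2·2+0⇒4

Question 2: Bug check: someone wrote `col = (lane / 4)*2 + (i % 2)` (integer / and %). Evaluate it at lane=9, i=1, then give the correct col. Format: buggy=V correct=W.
`(lane / 4)*2 + (i % 2)`[9,1]⇒5
9: gr=2,th=1
[1] (2+0,1*2+1) = (2,3)
col: 5 vs 3

buggy=5 correct=3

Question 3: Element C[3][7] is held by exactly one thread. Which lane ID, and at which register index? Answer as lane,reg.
r=3→G=3,rhi=0  c=7→T=3,p=1
L=3*4+3=15  i=0*2+1=1

15,1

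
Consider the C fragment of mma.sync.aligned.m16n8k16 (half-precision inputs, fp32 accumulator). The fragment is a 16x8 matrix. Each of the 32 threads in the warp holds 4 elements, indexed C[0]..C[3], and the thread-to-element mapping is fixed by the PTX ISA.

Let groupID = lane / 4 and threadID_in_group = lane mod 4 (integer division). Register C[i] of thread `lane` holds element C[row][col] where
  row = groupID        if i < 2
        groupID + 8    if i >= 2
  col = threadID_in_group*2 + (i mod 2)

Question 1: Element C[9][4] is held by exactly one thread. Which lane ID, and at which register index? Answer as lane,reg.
r=9->g=1,rb=1  c=4->t=2,b0=0
L=1*4+2=6  i=1*2+0=2

6,2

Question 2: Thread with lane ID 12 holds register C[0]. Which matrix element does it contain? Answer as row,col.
3,0

12: grp=3,tig=0
[0] (3+0,0*2+0) = (3,0)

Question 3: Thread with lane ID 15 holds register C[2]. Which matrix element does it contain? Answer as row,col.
L=15⇒gr=15>>2=3, th=15&3=3
[2]⇒row 3+8=11  col 3·2+0=6

11,6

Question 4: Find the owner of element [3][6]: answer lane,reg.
15,0

r=3→G=3,rhi=0  c=6→T=3,p=0
L=3*4+3=15  i=0*2+0=0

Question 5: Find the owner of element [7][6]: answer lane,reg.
r: 7->gid=7,r8=0  c: 6->tid=3,i&1=0
L=7*4+3=31  i=0*2+0=0

31,0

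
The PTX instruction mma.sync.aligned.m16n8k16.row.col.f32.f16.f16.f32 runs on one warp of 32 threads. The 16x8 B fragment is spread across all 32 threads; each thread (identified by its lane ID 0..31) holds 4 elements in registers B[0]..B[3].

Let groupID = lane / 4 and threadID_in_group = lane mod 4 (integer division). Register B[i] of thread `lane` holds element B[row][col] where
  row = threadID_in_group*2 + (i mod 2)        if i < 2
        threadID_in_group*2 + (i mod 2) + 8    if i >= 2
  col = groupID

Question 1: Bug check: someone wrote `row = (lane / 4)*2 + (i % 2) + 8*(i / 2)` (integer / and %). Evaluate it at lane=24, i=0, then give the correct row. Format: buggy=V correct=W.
buggy=12 correct=0

`(lane / 4)*2 + (i % 2) + 8*(i / 2)`[24,0]⇒12
lane 24⇒24/4=6, 24 mod 4=0
i=0  r:2·0+0+0⇒0  c:6
row: 12 vs 0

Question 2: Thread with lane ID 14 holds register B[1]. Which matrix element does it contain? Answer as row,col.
L=14->g=14>>2=3, t=14&3=2
[1]->row 2·2+1+0=5  col g=3

5,3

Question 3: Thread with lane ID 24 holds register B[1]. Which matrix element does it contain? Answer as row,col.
1,6

24: grp=6,tig=0
[1] (0*2+1+0,6) = (1,6)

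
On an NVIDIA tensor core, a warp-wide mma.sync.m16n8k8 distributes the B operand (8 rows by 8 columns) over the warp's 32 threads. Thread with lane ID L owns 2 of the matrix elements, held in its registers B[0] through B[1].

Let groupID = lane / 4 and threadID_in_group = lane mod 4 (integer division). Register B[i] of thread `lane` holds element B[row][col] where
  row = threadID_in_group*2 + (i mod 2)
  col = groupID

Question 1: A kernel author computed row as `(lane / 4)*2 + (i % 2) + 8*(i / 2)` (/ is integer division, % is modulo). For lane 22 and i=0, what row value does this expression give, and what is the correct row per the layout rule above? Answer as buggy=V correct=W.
`(lane / 4)*2 + (i % 2) + 8*(i / 2)`[22,0]=>10
lane 22=>22/4=5, 22 mod 4=2
i=0  r:2·2+0=>4  c:5
row: 10 vs 4

buggy=10 correct=4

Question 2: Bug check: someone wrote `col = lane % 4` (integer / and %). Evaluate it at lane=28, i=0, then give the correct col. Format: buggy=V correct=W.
buggy=0 correct=7

`lane % 4`[28,0]→0
lane 28→28/4=7, 28 mod 4=0
i=0  r:2·0+0→0  c:7
col: 0 vs 7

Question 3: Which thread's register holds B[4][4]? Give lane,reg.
18,0

c=4->g=4  r=4->t=2,b0=0
L=4*4+2=18  i=0=0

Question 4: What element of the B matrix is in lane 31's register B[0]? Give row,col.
31: G=7,T=3
[0] (3*2+0,7) = (6,7)

6,7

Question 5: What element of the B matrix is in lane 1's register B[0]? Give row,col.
lane 1->1/4=0, 1 mod 4=1
i=0  r:2·1+0->2  c:0

2,0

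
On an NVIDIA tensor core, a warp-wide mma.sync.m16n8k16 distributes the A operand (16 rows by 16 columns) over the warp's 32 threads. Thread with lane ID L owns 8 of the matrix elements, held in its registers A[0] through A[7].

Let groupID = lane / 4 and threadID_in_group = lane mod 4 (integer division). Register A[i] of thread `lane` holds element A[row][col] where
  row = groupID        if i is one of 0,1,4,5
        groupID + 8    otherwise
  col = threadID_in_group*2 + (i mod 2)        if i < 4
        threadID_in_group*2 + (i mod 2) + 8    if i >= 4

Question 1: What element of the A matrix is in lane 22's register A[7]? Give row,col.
13,13

22: gr=5,th=2
[7] (5+8,2*2+1+8) = (13,13)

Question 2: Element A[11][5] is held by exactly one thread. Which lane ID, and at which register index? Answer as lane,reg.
r=11->g=3,rb=1  c=5->cb=0,t=2,b0=1
L=3*4+2=14  i=0*4+1*2+1=3

14,3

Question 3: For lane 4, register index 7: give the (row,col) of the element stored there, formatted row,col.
lane 4: gid=1 (4/4), tid=0 (4%4)
i=7: r=1+8=9, c=0*2+1+8=9

9,9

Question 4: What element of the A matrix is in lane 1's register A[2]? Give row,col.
1: gid=0,tid=1
[2] (0+8,1*2+0+0) = (8,2)

8,2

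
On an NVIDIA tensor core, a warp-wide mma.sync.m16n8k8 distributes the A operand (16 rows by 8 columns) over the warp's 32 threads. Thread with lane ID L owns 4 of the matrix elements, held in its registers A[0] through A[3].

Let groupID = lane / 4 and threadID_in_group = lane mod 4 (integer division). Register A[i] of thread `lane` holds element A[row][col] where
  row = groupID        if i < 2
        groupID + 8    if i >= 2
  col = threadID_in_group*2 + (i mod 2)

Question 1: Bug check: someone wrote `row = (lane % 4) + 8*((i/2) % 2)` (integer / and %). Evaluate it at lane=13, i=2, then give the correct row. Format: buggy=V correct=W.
`(lane % 4) + 8*((i/2) % 2)`[13,2]->9
lane 13->13/4=3, 13 mod 4=1
i=2  r:3+8->11  c:2·1+0->2
row: 9 vs 11

buggy=9 correct=11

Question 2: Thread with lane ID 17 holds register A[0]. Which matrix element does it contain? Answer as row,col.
lane 17: G=4 (17/4), T=1 (17%4)
i=0: r=4+0=4, c=1*2+0=2

4,2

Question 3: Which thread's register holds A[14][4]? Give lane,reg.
26,2

r=14→G=6,rhi=1  c=4→T=2,p=0
L=6*4+2=26  i=1*2+0=2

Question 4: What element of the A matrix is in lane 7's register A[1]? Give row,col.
1,7

7: grp=1,tig=3
[1] (1+0,3*2+1) = (1,7)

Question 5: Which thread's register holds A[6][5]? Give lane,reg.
26,1

r=6→G=6,rhi=0  c=5→T=2,p=1
L=6*4+2=26  i=0*2+1=1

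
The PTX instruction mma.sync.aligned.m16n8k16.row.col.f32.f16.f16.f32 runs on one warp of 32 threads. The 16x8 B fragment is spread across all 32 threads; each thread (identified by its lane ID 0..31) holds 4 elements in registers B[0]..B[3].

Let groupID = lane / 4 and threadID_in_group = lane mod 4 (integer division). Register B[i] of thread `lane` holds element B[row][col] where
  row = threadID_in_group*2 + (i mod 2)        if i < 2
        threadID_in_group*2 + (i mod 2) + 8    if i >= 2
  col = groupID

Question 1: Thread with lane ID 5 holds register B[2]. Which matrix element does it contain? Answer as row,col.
5: G=1,T=1
[2] (1*2+0+8,1) = (10,1)

10,1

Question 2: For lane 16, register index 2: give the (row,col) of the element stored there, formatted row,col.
8,4

lane 16⇒16/4=4, 16 mod 4=0
i=2  r:2·0+0+8⇒8  c:4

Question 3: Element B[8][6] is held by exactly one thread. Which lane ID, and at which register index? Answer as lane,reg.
24,2

c=6⇒gr=6  r=8⇒Rb=1,th=0,odd=0
L=6*4+0=24  i=1*2+0=2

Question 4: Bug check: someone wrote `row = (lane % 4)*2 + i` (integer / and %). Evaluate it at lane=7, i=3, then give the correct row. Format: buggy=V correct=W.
`(lane % 4)*2 + i`[7,3]⇒9
lane 7⇒7/4=1, 7 mod 4=3
i=3  r:2·3+1+8⇒15  c:1
row: 9 vs 15

buggy=9 correct=15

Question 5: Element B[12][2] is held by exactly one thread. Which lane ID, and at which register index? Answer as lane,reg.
10,2

c=2⇒gr=2  r=12⇒Rb=1,th=2,odd=0
L=2*4+2=10  i=1*2+0=2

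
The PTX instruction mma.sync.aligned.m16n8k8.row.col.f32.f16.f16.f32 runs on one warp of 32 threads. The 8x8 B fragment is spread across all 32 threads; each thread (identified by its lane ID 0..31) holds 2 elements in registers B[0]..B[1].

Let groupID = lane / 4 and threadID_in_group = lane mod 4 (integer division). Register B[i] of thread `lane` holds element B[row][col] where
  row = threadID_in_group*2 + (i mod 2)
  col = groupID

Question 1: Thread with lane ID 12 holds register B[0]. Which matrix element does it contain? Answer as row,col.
L=12⇒gr=12>>2=3, th=12&3=0
[0]⇒row 0·2+0=0  col gr=3

0,3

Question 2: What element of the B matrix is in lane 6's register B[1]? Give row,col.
L=6⇒gr=6>>2=1, th=6&3=2
[1]⇒row 2·2+1=5  col gr=1

5,1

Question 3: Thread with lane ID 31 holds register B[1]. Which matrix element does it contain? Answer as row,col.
31: g=7,t=3
[1] (3*2+1,7) = (7,7)

7,7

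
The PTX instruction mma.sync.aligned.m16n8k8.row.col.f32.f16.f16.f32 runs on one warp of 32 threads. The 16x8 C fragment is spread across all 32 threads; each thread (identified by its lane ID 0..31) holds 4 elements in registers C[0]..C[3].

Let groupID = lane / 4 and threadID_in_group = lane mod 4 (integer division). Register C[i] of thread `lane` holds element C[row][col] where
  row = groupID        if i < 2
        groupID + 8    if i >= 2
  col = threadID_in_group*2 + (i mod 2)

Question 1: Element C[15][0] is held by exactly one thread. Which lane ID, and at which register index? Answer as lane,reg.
28,2

r=15→G=7,rhi=1  c=0→T=0,p=0
L=7*4+0=28  i=1*2+0=2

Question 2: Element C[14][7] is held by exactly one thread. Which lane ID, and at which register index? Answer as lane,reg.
r=14→G=6,rhi=1  c=7→T=3,p=1
L=6*4+3=27  i=1*2+1=3

27,3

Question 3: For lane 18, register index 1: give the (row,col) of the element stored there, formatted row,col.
lane 18: gr=4 (18/4), th=2 (18%4)
i=1: r=4+0=4, c=2*2+1=5

4,5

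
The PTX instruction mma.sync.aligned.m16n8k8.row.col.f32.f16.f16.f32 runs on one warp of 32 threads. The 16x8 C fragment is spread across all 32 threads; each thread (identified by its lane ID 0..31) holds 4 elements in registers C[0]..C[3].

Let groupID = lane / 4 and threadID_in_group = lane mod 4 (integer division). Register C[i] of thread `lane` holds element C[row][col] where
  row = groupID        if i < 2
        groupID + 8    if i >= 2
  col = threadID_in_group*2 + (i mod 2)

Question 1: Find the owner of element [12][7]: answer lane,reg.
19,3

r=12→G=4,rhi=1  c=7→T=3,p=1
L=4*4+3=19  i=1*2+1=3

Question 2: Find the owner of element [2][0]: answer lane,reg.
8,0

r=2->g=2,rb=0  c=0->t=0,b0=0
L=2*4+0=8  i=0*2+0=0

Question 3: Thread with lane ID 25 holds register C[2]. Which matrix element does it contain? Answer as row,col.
14,2

lane 25: g=6 (25/4), t=1 (25%4)
i=2: r=6+8=14, c=1*2+0=2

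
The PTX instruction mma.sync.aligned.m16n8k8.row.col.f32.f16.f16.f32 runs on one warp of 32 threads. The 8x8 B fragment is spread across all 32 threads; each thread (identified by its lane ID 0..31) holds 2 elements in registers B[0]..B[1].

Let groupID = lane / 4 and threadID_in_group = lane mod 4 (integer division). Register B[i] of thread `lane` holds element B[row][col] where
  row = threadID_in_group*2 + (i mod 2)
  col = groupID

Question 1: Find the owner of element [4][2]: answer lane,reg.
c:2=>grp=2  r:4=>tig=2,lo=0
L=2*4+2=10  i=0=0

10,0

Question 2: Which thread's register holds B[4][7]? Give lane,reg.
c:7=>grp=7  r:4=>tig=2,lo=0
L=7*4+2=30  i=0=0

30,0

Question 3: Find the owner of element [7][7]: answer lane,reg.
c: 7->gid=7  r: 7->tid=3,i&1=1
L=7*4+3=31  i=1=1

31,1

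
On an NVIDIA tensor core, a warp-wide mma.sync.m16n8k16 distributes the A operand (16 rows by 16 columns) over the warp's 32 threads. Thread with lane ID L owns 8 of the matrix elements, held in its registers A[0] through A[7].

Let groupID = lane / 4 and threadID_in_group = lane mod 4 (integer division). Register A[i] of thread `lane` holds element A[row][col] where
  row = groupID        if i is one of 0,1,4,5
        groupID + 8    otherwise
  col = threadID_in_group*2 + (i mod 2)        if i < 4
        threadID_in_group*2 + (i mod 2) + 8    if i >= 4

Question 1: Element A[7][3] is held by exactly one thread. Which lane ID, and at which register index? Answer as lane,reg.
29,1

r=7->g=7,rb=0  c=3->cb=0,t=1,b0=1
L=7*4+1=29  i=0*4+0*2+1=1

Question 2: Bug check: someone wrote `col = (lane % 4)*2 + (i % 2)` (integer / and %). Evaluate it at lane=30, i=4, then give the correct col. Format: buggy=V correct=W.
`(lane % 4)*2 + (i % 2)`[30,4]->4
30: g=7,t=2
[4] (7+0,2*2+0+8) = (7,12)
col: 4 vs 12

buggy=4 correct=12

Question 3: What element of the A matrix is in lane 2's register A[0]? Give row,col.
0,4

lane 2→2/4=0, 2 mod 4=2
i=0  r:0+0→0  c:2·2+0+0→4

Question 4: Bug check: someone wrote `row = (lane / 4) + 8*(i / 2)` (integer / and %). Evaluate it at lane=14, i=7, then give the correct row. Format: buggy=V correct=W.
`(lane / 4) + 8*(i / 2)`[14,7]->27
L=14->g=14>>2=3, t=14&3=2
[7]->row 3+8=11  col 2·2+1+8=13
row: 27 vs 11

buggy=27 correct=11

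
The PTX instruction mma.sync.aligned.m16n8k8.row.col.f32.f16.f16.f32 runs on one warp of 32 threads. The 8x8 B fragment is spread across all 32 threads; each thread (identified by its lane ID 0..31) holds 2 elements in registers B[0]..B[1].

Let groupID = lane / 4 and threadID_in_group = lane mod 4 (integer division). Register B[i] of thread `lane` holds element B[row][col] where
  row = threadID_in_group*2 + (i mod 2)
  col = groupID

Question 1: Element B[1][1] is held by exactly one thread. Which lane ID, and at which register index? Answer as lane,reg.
c=1→G=1  r=1→T=0,p=1
L=1*4+0=4  i=1=1

4,1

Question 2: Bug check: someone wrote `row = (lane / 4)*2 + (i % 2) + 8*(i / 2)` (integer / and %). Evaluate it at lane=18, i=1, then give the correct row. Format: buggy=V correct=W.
`(lane / 4)*2 + (i % 2) + 8*(i / 2)`[18,1]=>9
lane 18: grp=4 (18/4), tig=2 (18%4)
i=1: r=2*2+1=5, c=grp=4
row: 9 vs 5

buggy=9 correct=5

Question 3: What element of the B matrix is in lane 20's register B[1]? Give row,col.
1,5

lane 20->20/4=5, 20 mod 4=0
i=1  r:2·0+1->1  c:5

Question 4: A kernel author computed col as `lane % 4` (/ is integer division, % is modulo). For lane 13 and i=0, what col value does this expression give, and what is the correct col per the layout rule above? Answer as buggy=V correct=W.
`lane % 4`[13,0]→1
lane 13: G=3 (13/4), T=1 (13%4)
i=0: r=1*2+0=2, c=G=3
col: 1 vs 3

buggy=1 correct=3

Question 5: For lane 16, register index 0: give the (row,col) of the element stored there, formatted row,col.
L=16->gid=16>>2=4, tid=16&3=0
[0]->row 0·2+0=0  col gid=4

0,4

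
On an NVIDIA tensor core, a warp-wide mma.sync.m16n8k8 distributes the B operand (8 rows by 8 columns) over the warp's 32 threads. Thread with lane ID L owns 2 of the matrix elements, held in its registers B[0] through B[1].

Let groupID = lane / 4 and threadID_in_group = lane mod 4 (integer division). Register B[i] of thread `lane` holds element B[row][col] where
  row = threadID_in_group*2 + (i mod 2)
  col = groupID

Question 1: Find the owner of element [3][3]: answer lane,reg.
c=3->g=3  r=3->t=1,b0=1
L=3*4+1=13  i=1=1

13,1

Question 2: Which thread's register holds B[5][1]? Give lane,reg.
6,1

c=1→G=1  r=5→T=2,p=1
L=1*4+2=6  i=1=1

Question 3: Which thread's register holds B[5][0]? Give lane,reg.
2,1

c=0→G=0  r=5→T=2,p=1
L=0*4+2=2  i=1=1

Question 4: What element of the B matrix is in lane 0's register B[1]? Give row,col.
0: G=0,T=0
[1] (0*2+1,0) = (1,0)

1,0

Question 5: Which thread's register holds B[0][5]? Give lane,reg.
c:5=>grp=5  r:0=>tig=0,lo=0
L=5*4+0=20  i=0=0

20,0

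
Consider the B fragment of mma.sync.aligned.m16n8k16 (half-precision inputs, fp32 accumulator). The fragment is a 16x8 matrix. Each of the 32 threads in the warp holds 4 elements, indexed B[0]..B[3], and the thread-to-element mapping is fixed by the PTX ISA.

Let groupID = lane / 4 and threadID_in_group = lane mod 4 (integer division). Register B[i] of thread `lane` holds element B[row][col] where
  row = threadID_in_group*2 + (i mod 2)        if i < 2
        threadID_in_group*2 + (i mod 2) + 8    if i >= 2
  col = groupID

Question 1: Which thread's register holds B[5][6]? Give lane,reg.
c=6⇒gr=6  r=5⇒Rb=0,th=2,odd=1
L=6*4+2=26  i=0*2+1=1

26,1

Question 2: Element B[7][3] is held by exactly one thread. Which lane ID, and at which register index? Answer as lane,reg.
c=3->g=3  r=7->rb=0,t=3,b0=1
L=3*4+3=15  i=0*2+1=1

15,1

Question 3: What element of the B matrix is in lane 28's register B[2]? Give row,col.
28: G=7,T=0
[2] (0*2+0+8,7) = (8,7)

8,7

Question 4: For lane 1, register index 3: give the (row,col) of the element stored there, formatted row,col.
1: G=0,T=1
[3] (1*2+1+8,0) = (11,0)

11,0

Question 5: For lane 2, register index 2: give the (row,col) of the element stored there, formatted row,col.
12,0

lane 2→2/4=0, 2 mod 4=2
i=2  r:2·2+0+8→12  c:0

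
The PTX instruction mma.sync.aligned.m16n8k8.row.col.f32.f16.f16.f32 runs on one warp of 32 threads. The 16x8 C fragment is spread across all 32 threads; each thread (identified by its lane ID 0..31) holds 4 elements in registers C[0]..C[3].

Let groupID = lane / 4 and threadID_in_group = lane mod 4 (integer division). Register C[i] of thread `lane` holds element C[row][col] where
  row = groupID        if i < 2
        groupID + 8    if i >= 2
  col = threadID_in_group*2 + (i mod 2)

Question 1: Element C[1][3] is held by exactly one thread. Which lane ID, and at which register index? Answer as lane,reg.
r: 1->gid=1,r8=0  c: 3->tid=1,i&1=1
L=1*4+1=5  i=0*2+1=1

5,1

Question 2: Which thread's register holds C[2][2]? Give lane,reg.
9,0

r=2->g=2,rb=0  c=2->t=1,b0=0
L=2*4+1=9  i=0*2+0=0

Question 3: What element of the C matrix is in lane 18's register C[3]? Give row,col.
12,5

L=18->g=18>>2=4, t=18&3=2
[3]->row 4+8=12  col 2·2+1=5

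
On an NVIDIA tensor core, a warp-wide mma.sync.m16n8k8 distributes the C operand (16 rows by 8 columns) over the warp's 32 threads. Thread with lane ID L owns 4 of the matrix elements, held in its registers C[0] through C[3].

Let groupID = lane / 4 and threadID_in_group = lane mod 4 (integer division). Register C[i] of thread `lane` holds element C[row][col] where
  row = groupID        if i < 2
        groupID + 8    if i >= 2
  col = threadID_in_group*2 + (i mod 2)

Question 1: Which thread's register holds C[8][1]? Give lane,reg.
r=8→G=0,rhi=1  c=1→T=0,p=1
L=0*4+0=0  i=1*2+1=3

0,3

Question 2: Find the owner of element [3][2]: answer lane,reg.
r=3->g=3,rb=0  c=2->t=1,b0=0
L=3*4+1=13  i=0*2+0=0

13,0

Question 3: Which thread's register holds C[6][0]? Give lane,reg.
r: 6->gid=6,r8=0  c: 0->tid=0,i&1=0
L=6*4+0=24  i=0*2+0=0

24,0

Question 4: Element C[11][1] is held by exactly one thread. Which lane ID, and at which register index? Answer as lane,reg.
12,3

r=11→G=3,rhi=1  c=1→T=0,p=1
L=3*4+0=12  i=1*2+1=3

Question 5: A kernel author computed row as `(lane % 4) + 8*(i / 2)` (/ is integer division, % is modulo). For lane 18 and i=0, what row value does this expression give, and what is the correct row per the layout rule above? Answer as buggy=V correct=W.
buggy=2 correct=4

`(lane % 4) + 8*(i / 2)`[18,0]⇒2
lane 18⇒18/4=4, 18 mod 4=2
i=0  r:4+0⇒4  c:2·2+0⇒4
row: 2 vs 4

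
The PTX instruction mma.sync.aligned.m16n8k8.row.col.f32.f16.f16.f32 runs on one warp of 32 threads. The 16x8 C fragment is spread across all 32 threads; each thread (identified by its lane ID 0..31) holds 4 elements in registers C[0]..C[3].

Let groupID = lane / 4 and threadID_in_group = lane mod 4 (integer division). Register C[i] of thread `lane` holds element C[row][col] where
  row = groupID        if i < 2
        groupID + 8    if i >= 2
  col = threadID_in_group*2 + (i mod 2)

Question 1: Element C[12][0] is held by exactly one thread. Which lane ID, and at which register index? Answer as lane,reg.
16,2

r=12->g=4,rb=1  c=0->t=0,b0=0
L=4*4+0=16  i=1*2+0=2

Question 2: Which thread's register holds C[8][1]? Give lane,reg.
0,3

r: 8->gid=0,r8=1  c: 1->tid=0,i&1=1
L=0*4+0=0  i=1*2+1=3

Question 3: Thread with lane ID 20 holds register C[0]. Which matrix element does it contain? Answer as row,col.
5,0

L=20→G=20>>2=5, T=20&3=0
[0]→row 5+0=5  col 0·2+0=0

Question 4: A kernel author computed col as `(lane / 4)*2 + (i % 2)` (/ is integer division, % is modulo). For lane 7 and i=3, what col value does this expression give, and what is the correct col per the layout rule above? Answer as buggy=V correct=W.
`(lane / 4)*2 + (i % 2)`[7,3]=>3
7: grp=1,tig=3
[3] (1+8,3*2+1) = (9,7)
col: 3 vs 7

buggy=3 correct=7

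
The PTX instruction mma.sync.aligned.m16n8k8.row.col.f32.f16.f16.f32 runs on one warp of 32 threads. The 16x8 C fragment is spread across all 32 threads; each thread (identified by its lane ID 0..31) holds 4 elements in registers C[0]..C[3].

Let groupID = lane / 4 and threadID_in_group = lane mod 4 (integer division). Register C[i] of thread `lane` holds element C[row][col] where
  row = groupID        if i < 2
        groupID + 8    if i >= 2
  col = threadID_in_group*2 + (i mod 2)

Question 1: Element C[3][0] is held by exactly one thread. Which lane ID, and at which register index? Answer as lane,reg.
12,0

r: 3->gid=3,r8=0  c: 0->tid=0,i&1=0
L=3*4+0=12  i=0*2+0=0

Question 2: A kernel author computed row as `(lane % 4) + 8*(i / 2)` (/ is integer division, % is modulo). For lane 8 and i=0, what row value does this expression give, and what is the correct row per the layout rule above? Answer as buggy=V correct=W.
buggy=0 correct=2

`(lane % 4) + 8*(i / 2)`[8,0]⇒0
L=8⇒gr=8>>2=2, th=8&3=0
[0]⇒row 2+0=2  col 0·2+0=0
row: 0 vs 2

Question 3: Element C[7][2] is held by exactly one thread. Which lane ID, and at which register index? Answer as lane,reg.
29,0

r=7→G=7,rhi=0  c=2→T=1,p=0
L=7*4+1=29  i=0*2+0=0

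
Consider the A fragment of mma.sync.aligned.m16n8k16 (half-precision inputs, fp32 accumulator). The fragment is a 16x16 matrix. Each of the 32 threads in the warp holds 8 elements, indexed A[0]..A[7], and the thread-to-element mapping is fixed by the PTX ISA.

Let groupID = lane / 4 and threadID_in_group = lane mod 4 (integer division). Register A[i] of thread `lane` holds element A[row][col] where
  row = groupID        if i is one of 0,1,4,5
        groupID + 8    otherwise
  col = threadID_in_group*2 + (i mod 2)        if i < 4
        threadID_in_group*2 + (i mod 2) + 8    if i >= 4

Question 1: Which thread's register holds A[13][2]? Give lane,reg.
r=13->g=5,rb=1  c=2->cb=0,t=1,b0=0
L=5*4+1=21  i=0*4+1*2+0=2

21,2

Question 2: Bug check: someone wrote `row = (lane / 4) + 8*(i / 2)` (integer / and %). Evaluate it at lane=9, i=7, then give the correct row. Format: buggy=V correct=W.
`(lane / 4) + 8*(i / 2)`[9,7]⇒26
lane 9⇒9/4=2, 9 mod 4=1
i=7  r:2+8⇒10  c:2·1+1+8⇒11
row: 26 vs 10

buggy=26 correct=10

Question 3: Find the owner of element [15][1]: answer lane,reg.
28,3

r=15→G=7,rhi=1  c=1→chi=0,T=0,p=1
L=7*4+0=28  i=0*4+1*2+1=3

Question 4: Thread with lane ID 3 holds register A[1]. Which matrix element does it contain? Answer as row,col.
0,7

L=3->gid=3>>2=0, tid=3&3=3
[1]->row 0+0=0  col 3·2+1+0=7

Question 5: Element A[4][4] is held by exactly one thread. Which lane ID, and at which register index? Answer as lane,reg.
r: 4->gid=4,r8=0  c: 4->c8=0,tid=2,i&1=0
L=4*4+2=18  i=0*4+0*2+0=0

18,0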